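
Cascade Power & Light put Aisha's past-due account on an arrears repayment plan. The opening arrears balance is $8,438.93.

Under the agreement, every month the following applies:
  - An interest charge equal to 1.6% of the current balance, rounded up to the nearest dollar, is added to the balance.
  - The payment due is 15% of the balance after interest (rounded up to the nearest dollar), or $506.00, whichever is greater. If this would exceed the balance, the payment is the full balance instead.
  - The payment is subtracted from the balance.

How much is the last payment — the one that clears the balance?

# | Opening | Interest | Payment | End bal
1 | $8,438.93 | $136.00 | $1,287.00 | $7,287.93
2 | $7,287.93 | $117.00 | $1,111.00 | $6,293.93
3 | $6,293.93 | $101.00 | $960.00 | $5,434.93
4 | $5,434.93 | $87.00 | $829.00 | $4,692.93
5 | $4,692.93 | $76.00 | $716.00 | $4,052.93
6 | $4,052.93 | $65.00 | $618.00 | $3,499.93
7 | $3,499.93 | $56.00 | $534.00 | $3,021.93
8 | $3,021.93 | $49.00 | $506.00 | $2,564.93
9 | $2,564.93 | $42.00 | $506.00 | $2,100.93
10 | $2,100.93 | $34.00 | $506.00 | $1,628.93
11 | $1,628.93 | $27.00 | $506.00 | $1,149.93
12 | $1,149.93 | $19.00 | $506.00 | $662.93
13 | $662.93 | $11.00 | $506.00 | $167.93
14 | $167.93 | $3.00 | $170.93 | $0.00

$170.93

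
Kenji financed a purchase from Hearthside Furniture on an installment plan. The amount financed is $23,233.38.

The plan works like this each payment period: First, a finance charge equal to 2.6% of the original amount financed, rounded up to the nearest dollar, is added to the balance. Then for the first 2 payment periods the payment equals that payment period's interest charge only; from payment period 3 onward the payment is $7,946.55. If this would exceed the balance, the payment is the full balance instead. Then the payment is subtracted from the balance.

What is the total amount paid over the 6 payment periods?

Payment period 1: $23,233.38 +$605.00 interest = $23,838.38; pay $605.00 → $23,233.38
Payment period 2: $23,233.38 +$605.00 interest = $23,838.38; pay $605.00 → $23,233.38
Payment period 3: $23,233.38 +$605.00 interest = $23,838.38; pay $7,946.55 → $15,891.83
Payment period 4: $15,891.83 +$605.00 interest = $16,496.83; pay $7,946.55 → $8,550.28
Payment period 5: $8,550.28 +$605.00 interest = $9,155.28; pay $7,946.55 → $1,208.73
Payment period 6: $1,208.73 +$605.00 interest = $1,813.73; pay $1,813.73 → $0.00
Total paid: $26,863.38

$26,863.38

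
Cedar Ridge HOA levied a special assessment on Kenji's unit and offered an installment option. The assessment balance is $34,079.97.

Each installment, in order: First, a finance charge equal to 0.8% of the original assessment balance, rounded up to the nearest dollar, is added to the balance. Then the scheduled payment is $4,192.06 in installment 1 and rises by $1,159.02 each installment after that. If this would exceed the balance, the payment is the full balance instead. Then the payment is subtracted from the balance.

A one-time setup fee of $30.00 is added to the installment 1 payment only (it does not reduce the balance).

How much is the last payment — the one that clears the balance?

Installment 1: opening $34,079.97; interest $273.00 → $34,352.97; payment $4,192.06 (+ $30.00 fee); balance $30,160.91
Installment 2: opening $30,160.91; interest $273.00 → $30,433.91; payment $5,351.08; balance $25,082.83
Installment 3: opening $25,082.83; interest $273.00 → $25,355.83; payment $6,510.10; balance $18,845.73
Installment 4: opening $18,845.73; interest $273.00 → $19,118.73; payment $7,669.12; balance $11,449.61
Installment 5: opening $11,449.61; interest $273.00 → $11,722.61; payment $8,828.14; balance $2,894.47
Installment 6: opening $2,894.47; interest $273.00 → $3,167.47; payment $3,167.47; balance $0.00

$3,167.47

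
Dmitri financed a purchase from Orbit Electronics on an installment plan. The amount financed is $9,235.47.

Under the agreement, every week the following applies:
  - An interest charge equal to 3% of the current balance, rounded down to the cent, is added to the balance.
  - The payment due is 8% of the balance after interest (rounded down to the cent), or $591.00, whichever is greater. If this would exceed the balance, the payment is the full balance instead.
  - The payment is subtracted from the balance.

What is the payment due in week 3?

Week 1: $9,235.47 +$277.06 interest = $9,512.53; pay $761.00 → $8,751.53
Week 2: $8,751.53 +$262.54 interest = $9,014.07; pay $721.12 → $8,292.95
Week 3: $8,292.95 +$248.78 interest = $8,541.73; pay $683.33 → $7,858.40

$683.33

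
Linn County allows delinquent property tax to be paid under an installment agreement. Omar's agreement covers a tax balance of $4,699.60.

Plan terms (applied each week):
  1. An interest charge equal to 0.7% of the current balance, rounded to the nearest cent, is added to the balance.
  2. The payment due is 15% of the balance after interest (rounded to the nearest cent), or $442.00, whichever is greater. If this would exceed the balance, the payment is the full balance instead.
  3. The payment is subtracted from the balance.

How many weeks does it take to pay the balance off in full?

# | Opening | Interest | Payment | End bal
1 | $4,699.60 | $32.90 | $709.88 | $4,022.62
2 | $4,022.62 | $28.16 | $607.62 | $3,443.16
3 | $3,443.16 | $24.10 | $520.09 | $2,947.17
4 | $2,947.17 | $20.63 | $445.17 | $2,522.63
5 | $2,522.63 | $17.66 | $442.00 | $2,098.29
6 | $2,098.29 | $14.69 | $442.00 | $1,670.98
7 | $1,670.98 | $11.70 | $442.00 | $1,240.68
8 | $1,240.68 | $8.68 | $442.00 | $807.36
9 | $807.36 | $5.65 | $442.00 | $371.01
10 | $371.01 | $2.60 | $373.61 | $0.00
Balance reaches $0.00 in week 10.

10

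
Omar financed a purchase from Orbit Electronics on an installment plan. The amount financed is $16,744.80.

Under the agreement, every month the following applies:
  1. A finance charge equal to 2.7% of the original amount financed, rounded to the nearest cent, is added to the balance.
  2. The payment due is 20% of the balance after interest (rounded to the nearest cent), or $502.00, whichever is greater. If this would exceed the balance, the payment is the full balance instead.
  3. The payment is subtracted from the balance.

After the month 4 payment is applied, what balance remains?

# | Opening | Interest | Payment | End bal
1 | $16,744.80 | $452.11 | $3,439.38 | $13,757.53
2 | $13,757.53 | $452.11 | $2,841.93 | $11,367.71
3 | $11,367.71 | $452.11 | $2,363.96 | $9,455.86
4 | $9,455.86 | $452.11 | $1,981.59 | $7,926.38

$7,926.38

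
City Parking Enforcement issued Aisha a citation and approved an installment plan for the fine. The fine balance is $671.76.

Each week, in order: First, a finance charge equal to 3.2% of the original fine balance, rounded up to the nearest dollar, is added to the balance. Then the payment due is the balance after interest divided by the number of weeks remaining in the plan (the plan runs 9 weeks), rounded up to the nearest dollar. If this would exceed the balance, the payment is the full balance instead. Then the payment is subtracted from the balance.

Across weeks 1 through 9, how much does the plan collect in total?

Week 1: opening $671.76; interest $22.00 → $693.76; payment $78.00; balance $615.76
Week 2: opening $615.76; interest $22.00 → $637.76; payment $80.00; balance $557.76
Week 3: opening $557.76; interest $22.00 → $579.76; payment $83.00; balance $496.76
Week 4: opening $496.76; interest $22.00 → $518.76; payment $87.00; balance $431.76
Week 5: opening $431.76; interest $22.00 → $453.76; payment $91.00; balance $362.76
Week 6: opening $362.76; interest $22.00 → $384.76; payment $97.00; balance $287.76
Week 7: opening $287.76; interest $22.00 → $309.76; payment $104.00; balance $205.76
Week 8: opening $205.76; interest $22.00 → $227.76; payment $114.00; balance $113.76
Week 9: opening $113.76; interest $22.00 → $135.76; payment $135.76; balance $0.00
Total paid: $869.76

$869.76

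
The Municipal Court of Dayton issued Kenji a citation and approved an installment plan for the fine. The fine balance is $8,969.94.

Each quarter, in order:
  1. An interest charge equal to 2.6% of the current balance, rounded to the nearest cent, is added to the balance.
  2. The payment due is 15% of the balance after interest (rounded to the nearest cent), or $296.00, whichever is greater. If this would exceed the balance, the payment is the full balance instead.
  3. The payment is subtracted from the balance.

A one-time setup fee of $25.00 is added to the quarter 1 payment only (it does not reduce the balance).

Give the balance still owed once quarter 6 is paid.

$3,946.28

# | Opening | Interest | Payment | Fee | End bal
1 | $8,969.94 | $233.22 | $1,380.47 | $25.00 | $7,822.69
2 | $7,822.69 | $203.39 | $1,203.91 | — | $6,822.17
3 | $6,822.17 | $177.38 | $1,049.93 | — | $5,949.62
4 | $5,949.62 | $154.69 | $915.65 | — | $5,188.66
5 | $5,188.66 | $134.91 | $798.54 | — | $4,525.03
6 | $4,525.03 | $117.65 | $696.40 | — | $3,946.28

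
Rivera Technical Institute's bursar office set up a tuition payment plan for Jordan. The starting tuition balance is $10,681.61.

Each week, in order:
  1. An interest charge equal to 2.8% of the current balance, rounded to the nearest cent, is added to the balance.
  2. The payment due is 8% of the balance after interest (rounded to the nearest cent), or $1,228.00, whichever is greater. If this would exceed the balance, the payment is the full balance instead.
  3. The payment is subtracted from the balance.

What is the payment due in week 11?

# | Opening | Interest | Payment | End bal
1 | $10,681.61 | $299.09 | $1,228.00 | $9,752.70
2 | $9,752.70 | $273.08 | $1,228.00 | $8,797.78
3 | $8,797.78 | $246.34 | $1,228.00 | $7,816.12
4 | $7,816.12 | $218.85 | $1,228.00 | $6,806.97
5 | $6,806.97 | $190.60 | $1,228.00 | $5,769.57
6 | $5,769.57 | $161.55 | $1,228.00 | $4,703.12
7 | $4,703.12 | $131.69 | $1,228.00 | $3,606.81
8 | $3,606.81 | $100.99 | $1,228.00 | $2,479.80
9 | $2,479.80 | $69.43 | $1,228.00 | $1,321.23
10 | $1,321.23 | $36.99 | $1,228.00 | $130.22
11 | $130.22 | $3.65 | $133.87 | $0.00

$133.87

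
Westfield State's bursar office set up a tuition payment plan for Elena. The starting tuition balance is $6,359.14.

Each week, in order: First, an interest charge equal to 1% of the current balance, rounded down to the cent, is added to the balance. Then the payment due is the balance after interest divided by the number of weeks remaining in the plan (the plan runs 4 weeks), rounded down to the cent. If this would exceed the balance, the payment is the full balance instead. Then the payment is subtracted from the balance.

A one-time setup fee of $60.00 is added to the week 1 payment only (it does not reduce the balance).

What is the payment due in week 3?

Week 1: $6,359.14 +$63.59 interest = $6,422.73; pay $1,605.68 (+ $60.00 fee) → $4,817.05
Week 2: $4,817.05 +$48.17 interest = $4,865.22; pay $1,621.74 → $3,243.48
Week 3: $3,243.48 +$32.43 interest = $3,275.91; pay $1,637.95 → $1,637.96

$1,637.95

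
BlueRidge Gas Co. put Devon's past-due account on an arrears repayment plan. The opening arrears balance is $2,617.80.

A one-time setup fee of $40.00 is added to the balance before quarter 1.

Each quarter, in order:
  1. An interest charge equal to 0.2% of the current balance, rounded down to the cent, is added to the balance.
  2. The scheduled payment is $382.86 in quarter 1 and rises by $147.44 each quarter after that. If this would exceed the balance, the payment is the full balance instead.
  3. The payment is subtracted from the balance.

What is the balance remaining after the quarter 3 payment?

$1,080.27

Quarter 1: $2,657.80 +$5.31 interest = $2,663.11; pay $382.86 → $2,280.25
Quarter 2: $2,280.25 +$4.56 interest = $2,284.81; pay $530.30 → $1,754.51
Quarter 3: $1,754.51 +$3.50 interest = $1,758.01; pay $677.74 → $1,080.27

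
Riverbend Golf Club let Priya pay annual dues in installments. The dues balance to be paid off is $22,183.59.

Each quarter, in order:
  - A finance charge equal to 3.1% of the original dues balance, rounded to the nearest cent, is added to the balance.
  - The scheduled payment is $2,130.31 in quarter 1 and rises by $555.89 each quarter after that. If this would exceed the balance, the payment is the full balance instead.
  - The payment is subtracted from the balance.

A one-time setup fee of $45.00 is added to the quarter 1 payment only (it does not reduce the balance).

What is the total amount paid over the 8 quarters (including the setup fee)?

$27,730.11

# | Opening | Interest | Payment | Fee | End bal
1 | $22,183.59 | $687.69 | $2,130.31 | $45.00 | $20,740.97
2 | $20,740.97 | $687.69 | $2,686.20 | — | $18,742.46
3 | $18,742.46 | $687.69 | $3,242.09 | — | $16,188.06
4 | $16,188.06 | $687.69 | $3,797.98 | — | $13,077.77
5 | $13,077.77 | $687.69 | $4,353.87 | — | $9,411.59
6 | $9,411.59 | $687.69 | $4,909.76 | — | $5,189.52
7 | $5,189.52 | $687.69 | $5,465.65 | — | $411.56
8 | $411.56 | $687.69 | $1,099.25 | — | $0.00
Total paid: $27,730.11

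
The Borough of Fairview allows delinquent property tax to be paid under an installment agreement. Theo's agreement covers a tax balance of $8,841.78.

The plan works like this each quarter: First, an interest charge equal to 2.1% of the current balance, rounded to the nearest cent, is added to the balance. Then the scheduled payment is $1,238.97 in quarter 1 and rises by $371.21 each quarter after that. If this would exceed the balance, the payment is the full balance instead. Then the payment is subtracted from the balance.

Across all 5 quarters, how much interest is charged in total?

$623.73

Quarter 1: opening $8,841.78; interest $185.68 → $9,027.46; payment $1,238.97; balance $7,788.49
Quarter 2: opening $7,788.49; interest $163.56 → $7,952.05; payment $1,610.18; balance $6,341.87
Quarter 3: opening $6,341.87; interest $133.18 → $6,475.05; payment $1,981.39; balance $4,493.66
Quarter 4: opening $4,493.66; interest $94.37 → $4,588.03; payment $2,352.60; balance $2,235.43
Quarter 5: opening $2,235.43; interest $46.94 → $2,282.37; payment $2,282.37; balance $0.00
Total interest: $185.68 + $163.56 + $133.18 + $94.37 + $46.94 = $623.73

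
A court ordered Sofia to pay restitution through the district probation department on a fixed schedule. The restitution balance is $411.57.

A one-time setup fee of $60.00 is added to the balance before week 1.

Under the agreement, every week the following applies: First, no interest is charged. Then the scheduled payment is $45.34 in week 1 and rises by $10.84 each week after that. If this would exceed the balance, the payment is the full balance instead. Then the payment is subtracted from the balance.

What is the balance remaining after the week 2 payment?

$370.05

Week 1: opening $471.57; payment $45.34; balance $426.23
Week 2: opening $426.23; payment $56.18; balance $370.05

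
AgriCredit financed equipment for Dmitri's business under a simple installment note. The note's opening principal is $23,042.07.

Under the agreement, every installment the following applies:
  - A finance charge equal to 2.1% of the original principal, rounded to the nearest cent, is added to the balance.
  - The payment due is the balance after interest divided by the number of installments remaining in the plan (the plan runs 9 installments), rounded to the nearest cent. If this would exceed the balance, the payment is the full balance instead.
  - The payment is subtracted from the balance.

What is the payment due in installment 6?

$3,042.00

Installment 1: opening $23,042.07; interest $483.88 → $23,525.95; payment $2,613.99; balance $20,911.96
Installment 2: opening $20,911.96; interest $483.88 → $21,395.84; payment $2,674.48; balance $18,721.36
Installment 3: opening $18,721.36; interest $483.88 → $19,205.24; payment $2,743.61; balance $16,461.63
Installment 4: opening $16,461.63; interest $483.88 → $16,945.51; payment $2,824.25; balance $14,121.26
Installment 5: opening $14,121.26; interest $483.88 → $14,605.14; payment $2,921.03; balance $11,684.11
Installment 6: opening $11,684.11; interest $483.88 → $12,167.99; payment $3,042.00; balance $9,125.99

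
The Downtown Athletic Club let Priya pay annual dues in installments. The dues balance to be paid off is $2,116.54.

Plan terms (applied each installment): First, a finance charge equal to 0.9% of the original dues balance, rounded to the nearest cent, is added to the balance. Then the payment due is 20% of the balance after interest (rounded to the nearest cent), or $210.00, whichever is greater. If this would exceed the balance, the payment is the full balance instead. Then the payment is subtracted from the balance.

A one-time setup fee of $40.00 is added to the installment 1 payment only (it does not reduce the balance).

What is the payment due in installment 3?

$280.21

Installment 1: opening $2,116.54; interest $19.05 → $2,135.59; payment $427.12 (+ $40.00 fee); balance $1,708.47
Installment 2: opening $1,708.47; interest $19.05 → $1,727.52; payment $345.50; balance $1,382.02
Installment 3: opening $1,382.02; interest $19.05 → $1,401.07; payment $280.21; balance $1,120.86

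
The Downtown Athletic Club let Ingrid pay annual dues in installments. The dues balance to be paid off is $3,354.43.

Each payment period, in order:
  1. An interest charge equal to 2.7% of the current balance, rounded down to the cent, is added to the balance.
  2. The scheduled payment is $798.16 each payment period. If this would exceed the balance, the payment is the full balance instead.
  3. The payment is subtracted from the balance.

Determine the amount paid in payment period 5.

Payment period 1: opening $3,354.43; interest $90.56 → $3,444.99; payment $798.16; balance $2,646.83
Payment period 2: opening $2,646.83; interest $71.46 → $2,718.29; payment $798.16; balance $1,920.13
Payment period 3: opening $1,920.13; interest $51.84 → $1,971.97; payment $798.16; balance $1,173.81
Payment period 4: opening $1,173.81; interest $31.69 → $1,205.50; payment $798.16; balance $407.34
Payment period 5: opening $407.34; interest $10.99 → $418.33; payment $418.33; balance $0.00

$418.33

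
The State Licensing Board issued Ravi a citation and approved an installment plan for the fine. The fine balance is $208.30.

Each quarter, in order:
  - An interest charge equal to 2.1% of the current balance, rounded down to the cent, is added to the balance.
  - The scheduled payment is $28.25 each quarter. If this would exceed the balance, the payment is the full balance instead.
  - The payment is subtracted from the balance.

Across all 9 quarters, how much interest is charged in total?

$20.36

Quarter 1: opening $208.30; interest $4.37 → $212.67; payment $28.25; balance $184.42
Quarter 2: opening $184.42; interest $3.87 → $188.29; payment $28.25; balance $160.04
Quarter 3: opening $160.04; interest $3.36 → $163.40; payment $28.25; balance $135.15
Quarter 4: opening $135.15; interest $2.83 → $137.98; payment $28.25; balance $109.73
Quarter 5: opening $109.73; interest $2.30 → $112.03; payment $28.25; balance $83.78
Quarter 6: opening $83.78; interest $1.75 → $85.53; payment $28.25; balance $57.28
Quarter 7: opening $57.28; interest $1.20 → $58.48; payment $28.25; balance $30.23
Quarter 8: opening $30.23; interest $0.63 → $30.86; payment $28.25; balance $2.61
Quarter 9: opening $2.61; interest $0.05 → $2.66; payment $2.66; balance $0.00
Total interest: $4.37 + $3.87 + $3.36 + $2.83 + $2.30 + $1.75 + $1.20 + $0.63 + $0.05 = $20.36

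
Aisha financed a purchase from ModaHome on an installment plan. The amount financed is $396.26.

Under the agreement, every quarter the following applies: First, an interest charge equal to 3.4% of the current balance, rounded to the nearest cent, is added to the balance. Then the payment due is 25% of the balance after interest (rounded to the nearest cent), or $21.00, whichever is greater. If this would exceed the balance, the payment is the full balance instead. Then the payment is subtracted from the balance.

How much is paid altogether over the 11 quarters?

Quarter 1: opening $396.26; interest $13.47 → $409.73; payment $102.43; balance $307.30
Quarter 2: opening $307.30; interest $10.45 → $317.75; payment $79.44; balance $238.31
Quarter 3: opening $238.31; interest $8.10 → $246.41; payment $61.60; balance $184.81
Quarter 4: opening $184.81; interest $6.28 → $191.09; payment $47.77; balance $143.32
Quarter 5: opening $143.32; interest $4.87 → $148.19; payment $37.05; balance $111.14
Quarter 6: opening $111.14; interest $3.78 → $114.92; payment $28.73; balance $86.19
Quarter 7: opening $86.19; interest $2.93 → $89.12; payment $22.28; balance $66.84
Quarter 8: opening $66.84; interest $2.27 → $69.11; payment $21.00; balance $48.11
Quarter 9: opening $48.11; interest $1.64 → $49.75; payment $21.00; balance $28.75
Quarter 10: opening $28.75; interest $0.98 → $29.73; payment $21.00; balance $8.73
Quarter 11: opening $8.73; interest $0.30 → $9.03; payment $9.03; balance $0.00
Total paid: $451.33

$451.33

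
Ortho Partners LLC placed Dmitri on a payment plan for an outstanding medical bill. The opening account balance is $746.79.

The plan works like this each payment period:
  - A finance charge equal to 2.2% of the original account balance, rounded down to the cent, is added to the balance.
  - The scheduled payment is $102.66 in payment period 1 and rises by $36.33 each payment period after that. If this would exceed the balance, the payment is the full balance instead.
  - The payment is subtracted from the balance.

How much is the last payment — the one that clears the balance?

Payment period 1: $746.79 +$16.42 interest = $763.21; pay $102.66 → $660.55
Payment period 2: $660.55 +$16.42 interest = $676.97; pay $138.99 → $537.98
Payment period 3: $537.98 +$16.42 interest = $554.40; pay $175.32 → $379.08
Payment period 4: $379.08 +$16.42 interest = $395.50; pay $211.65 → $183.85
Payment period 5: $183.85 +$16.42 interest = $200.27; pay $200.27 → $0.00

$200.27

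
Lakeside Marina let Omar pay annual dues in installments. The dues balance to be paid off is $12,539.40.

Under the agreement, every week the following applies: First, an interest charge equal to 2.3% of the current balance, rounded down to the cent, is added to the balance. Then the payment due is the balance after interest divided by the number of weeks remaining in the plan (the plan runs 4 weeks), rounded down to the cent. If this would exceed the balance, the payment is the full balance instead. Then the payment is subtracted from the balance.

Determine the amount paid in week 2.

$3,280.70

# | Opening | Interest | Payment | End bal
1 | $12,539.40 | $288.40 | $3,206.95 | $9,620.85
2 | $9,620.85 | $221.27 | $3,280.70 | $6,561.42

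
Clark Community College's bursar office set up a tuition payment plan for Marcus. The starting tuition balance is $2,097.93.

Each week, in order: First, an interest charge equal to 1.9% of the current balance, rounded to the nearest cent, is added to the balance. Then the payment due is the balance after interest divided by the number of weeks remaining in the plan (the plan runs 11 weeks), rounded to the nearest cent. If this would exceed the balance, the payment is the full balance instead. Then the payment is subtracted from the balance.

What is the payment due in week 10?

Week 1: $2,097.93 +$39.86 interest = $2,137.79; pay $194.34 → $1,943.45
Week 2: $1,943.45 +$36.93 interest = $1,980.38; pay $198.04 → $1,782.34
Week 3: $1,782.34 +$33.86 interest = $1,816.20; pay $201.80 → $1,614.40
Week 4: $1,614.40 +$30.67 interest = $1,645.07; pay $205.63 → $1,439.44
Week 5: $1,439.44 +$27.35 interest = $1,466.79; pay $209.54 → $1,257.25
Week 6: $1,257.25 +$23.89 interest = $1,281.14; pay $213.52 → $1,067.62
Week 7: $1,067.62 +$20.28 interest = $1,087.90; pay $217.58 → $870.32
Week 8: $870.32 +$16.54 interest = $886.86; pay $221.72 → $665.14
Week 9: $665.14 +$12.64 interest = $677.78; pay $225.93 → $451.85
Week 10: $451.85 +$8.59 interest = $460.44; pay $230.22 → $230.22

$230.22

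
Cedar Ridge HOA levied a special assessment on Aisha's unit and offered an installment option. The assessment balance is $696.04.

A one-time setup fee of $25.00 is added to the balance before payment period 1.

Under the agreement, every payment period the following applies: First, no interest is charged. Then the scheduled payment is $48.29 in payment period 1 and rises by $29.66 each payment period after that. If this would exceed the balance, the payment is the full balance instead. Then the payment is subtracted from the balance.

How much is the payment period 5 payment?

Payment period 1: opening $721.04; payment $48.29; balance $672.75
Payment period 2: opening $672.75; payment $77.95; balance $594.80
Payment period 3: opening $594.80; payment $107.61; balance $487.19
Payment period 4: opening $487.19; payment $137.27; balance $349.92
Payment period 5: opening $349.92; payment $166.93; balance $182.99

$166.93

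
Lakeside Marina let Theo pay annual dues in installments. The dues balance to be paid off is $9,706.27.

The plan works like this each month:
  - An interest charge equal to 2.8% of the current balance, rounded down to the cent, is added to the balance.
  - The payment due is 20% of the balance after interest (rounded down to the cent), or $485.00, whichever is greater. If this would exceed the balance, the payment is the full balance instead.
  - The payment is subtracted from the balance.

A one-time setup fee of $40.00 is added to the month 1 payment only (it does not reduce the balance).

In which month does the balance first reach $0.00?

13

Month 1: $9,706.27 +$271.77 interest = $9,978.04; pay $1,995.60 (+ $40.00 fee) → $7,982.44
Month 2: $7,982.44 +$223.50 interest = $8,205.94; pay $1,641.18 → $6,564.76
Month 3: $6,564.76 +$183.81 interest = $6,748.57; pay $1,349.71 → $5,398.86
Month 4: $5,398.86 +$151.16 interest = $5,550.02; pay $1,110.00 → $4,440.02
Month 5: $4,440.02 +$124.32 interest = $4,564.34; pay $912.86 → $3,651.48
Month 6: $3,651.48 +$102.24 interest = $3,753.72; pay $750.74 → $3,002.98
Month 7: $3,002.98 +$84.08 interest = $3,087.06; pay $617.41 → $2,469.65
Month 8: $2,469.65 +$69.15 interest = $2,538.80; pay $507.76 → $2,031.04
Month 9: $2,031.04 +$56.86 interest = $2,087.90; pay $485.00 → $1,602.90
Month 10: $1,602.90 +$44.88 interest = $1,647.78; pay $485.00 → $1,162.78
Month 11: $1,162.78 +$32.55 interest = $1,195.33; pay $485.00 → $710.33
Month 12: $710.33 +$19.88 interest = $730.21; pay $485.00 → $245.21
Month 13: $245.21 +$6.86 interest = $252.07; pay $252.07 → $0.00
Balance reaches $0.00 in month 13.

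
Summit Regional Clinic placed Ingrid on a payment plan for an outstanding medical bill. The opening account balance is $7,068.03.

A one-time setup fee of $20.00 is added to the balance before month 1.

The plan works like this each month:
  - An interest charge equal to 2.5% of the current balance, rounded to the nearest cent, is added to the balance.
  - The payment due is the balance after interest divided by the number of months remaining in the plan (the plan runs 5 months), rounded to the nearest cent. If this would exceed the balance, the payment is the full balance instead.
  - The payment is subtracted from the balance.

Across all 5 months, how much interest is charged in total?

$549.65

Month 1: opening $7,088.03; interest $177.20 → $7,265.23; payment $1,453.05; balance $5,812.18
Month 2: opening $5,812.18; interest $145.30 → $5,957.48; payment $1,489.37; balance $4,468.11
Month 3: opening $4,468.11; interest $111.70 → $4,579.81; payment $1,526.60; balance $3,053.21
Month 4: opening $3,053.21; interest $76.33 → $3,129.54; payment $1,564.77; balance $1,564.77
Month 5: opening $1,564.77; interest $39.12 → $1,603.89; payment $1,603.89; balance $0.00
Total interest: $177.20 + $145.30 + $111.70 + $76.33 + $39.12 = $549.65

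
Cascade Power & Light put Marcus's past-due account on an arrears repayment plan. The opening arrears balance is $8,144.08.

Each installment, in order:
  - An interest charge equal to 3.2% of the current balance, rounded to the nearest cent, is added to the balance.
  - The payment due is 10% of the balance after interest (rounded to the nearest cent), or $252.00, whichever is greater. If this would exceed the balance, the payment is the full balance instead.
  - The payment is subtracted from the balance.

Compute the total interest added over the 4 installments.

$936.30

Installment 1: $8,144.08 +$260.61 interest = $8,404.69; pay $840.47 → $7,564.22
Installment 2: $7,564.22 +$242.06 interest = $7,806.28; pay $780.63 → $7,025.65
Installment 3: $7,025.65 +$224.82 interest = $7,250.47; pay $725.05 → $6,525.42
Installment 4: $6,525.42 +$208.81 interest = $6,734.23; pay $673.42 → $6,060.81
Total interest: $260.61 + $242.06 + $224.82 + $208.81 = $936.30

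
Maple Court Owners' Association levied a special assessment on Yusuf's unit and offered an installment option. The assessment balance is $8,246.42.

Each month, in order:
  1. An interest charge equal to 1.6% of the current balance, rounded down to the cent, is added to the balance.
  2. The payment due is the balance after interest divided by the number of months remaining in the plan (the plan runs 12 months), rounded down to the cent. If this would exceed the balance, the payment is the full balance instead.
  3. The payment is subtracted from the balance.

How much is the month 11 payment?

$818.30

# | Opening | Interest | Payment | End bal
1 | $8,246.42 | $131.94 | $698.19 | $7,680.17
2 | $7,680.17 | $122.88 | $709.36 | $7,093.69
3 | $7,093.69 | $113.49 | $720.71 | $6,486.47
4 | $6,486.47 | $103.78 | $732.25 | $5,858.00
5 | $5,858.00 | $93.72 | $743.96 | $5,207.76
6 | $5,207.76 | $83.32 | $755.86 | $4,535.22
7 | $4,535.22 | $72.56 | $767.96 | $3,839.82
8 | $3,839.82 | $61.43 | $780.25 | $3,121.00
9 | $3,121.00 | $49.93 | $792.73 | $2,378.20
10 | $2,378.20 | $38.05 | $805.41 | $1,610.84
11 | $1,610.84 | $25.77 | $818.30 | $818.31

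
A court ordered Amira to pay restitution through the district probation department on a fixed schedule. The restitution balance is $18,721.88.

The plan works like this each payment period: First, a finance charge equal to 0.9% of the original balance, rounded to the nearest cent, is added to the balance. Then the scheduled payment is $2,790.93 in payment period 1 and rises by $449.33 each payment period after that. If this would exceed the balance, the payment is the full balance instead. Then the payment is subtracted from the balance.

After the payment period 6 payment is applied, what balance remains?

Payment period 1: $18,721.88 +$168.50 interest = $18,890.38; pay $2,790.93 → $16,099.45
Payment period 2: $16,099.45 +$168.50 interest = $16,267.95; pay $3,240.26 → $13,027.69
Payment period 3: $13,027.69 +$168.50 interest = $13,196.19; pay $3,689.59 → $9,506.60
Payment period 4: $9,506.60 +$168.50 interest = $9,675.10; pay $4,138.92 → $5,536.18
Payment period 5: $5,536.18 +$168.50 interest = $5,704.68; pay $4,588.25 → $1,116.43
Payment period 6: $1,116.43 +$168.50 interest = $1,284.93; pay $1,284.93 → $0.00

$0.00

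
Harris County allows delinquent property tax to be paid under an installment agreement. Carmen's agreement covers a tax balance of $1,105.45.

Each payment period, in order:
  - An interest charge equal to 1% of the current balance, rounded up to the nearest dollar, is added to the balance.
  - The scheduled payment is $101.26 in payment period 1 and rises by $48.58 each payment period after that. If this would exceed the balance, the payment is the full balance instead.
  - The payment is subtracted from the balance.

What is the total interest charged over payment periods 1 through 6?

Payment period 1: $1,105.45 +$12.00 interest = $1,117.45; pay $101.26 → $1,016.19
Payment period 2: $1,016.19 +$11.00 interest = $1,027.19; pay $149.84 → $877.35
Payment period 3: $877.35 +$9.00 interest = $886.35; pay $198.42 → $687.93
Payment period 4: $687.93 +$7.00 interest = $694.93; pay $247.00 → $447.93
Payment period 5: $447.93 +$5.00 interest = $452.93; pay $295.58 → $157.35
Payment period 6: $157.35 +$2.00 interest = $159.35; pay $159.35 → $0.00
Total interest: $12.00 + $11.00 + $9.00 + $7.00 + $5.00 + $2.00 = $46.00

$46.00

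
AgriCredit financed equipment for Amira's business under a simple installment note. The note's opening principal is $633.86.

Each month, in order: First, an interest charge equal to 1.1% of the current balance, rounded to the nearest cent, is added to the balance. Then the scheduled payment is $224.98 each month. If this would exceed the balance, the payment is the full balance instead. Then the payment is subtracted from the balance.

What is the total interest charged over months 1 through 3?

Month 1: $633.86 +$6.97 interest = $640.83; pay $224.98 → $415.85
Month 2: $415.85 +$4.57 interest = $420.42; pay $224.98 → $195.44
Month 3: $195.44 +$2.15 interest = $197.59; pay $197.59 → $0.00
Total interest: $6.97 + $4.57 + $2.15 = $13.69

$13.69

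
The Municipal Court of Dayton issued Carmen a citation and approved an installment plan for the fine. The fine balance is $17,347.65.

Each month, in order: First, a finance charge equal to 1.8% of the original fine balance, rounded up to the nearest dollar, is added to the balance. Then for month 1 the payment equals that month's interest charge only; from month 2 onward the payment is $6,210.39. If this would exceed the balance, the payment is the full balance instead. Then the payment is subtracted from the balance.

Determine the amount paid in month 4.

$5,865.87

Month 1: $17,347.65 +$313.00 interest = $17,660.65; pay $313.00 → $17,347.65
Month 2: $17,347.65 +$313.00 interest = $17,660.65; pay $6,210.39 → $11,450.26
Month 3: $11,450.26 +$313.00 interest = $11,763.26; pay $6,210.39 → $5,552.87
Month 4: $5,552.87 +$313.00 interest = $5,865.87; pay $5,865.87 → $0.00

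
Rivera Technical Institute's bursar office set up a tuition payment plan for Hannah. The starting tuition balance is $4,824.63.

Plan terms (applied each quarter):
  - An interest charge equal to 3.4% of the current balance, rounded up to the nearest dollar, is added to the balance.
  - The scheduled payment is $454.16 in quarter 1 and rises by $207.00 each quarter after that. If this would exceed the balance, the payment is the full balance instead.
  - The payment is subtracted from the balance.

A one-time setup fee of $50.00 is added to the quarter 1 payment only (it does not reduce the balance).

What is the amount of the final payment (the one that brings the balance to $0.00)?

$1,172.83

# | Opening | Interest | Payment | Fee | End bal
1 | $4,824.63 | $165.00 | $454.16 | $50.00 | $4,535.47
2 | $4,535.47 | $155.00 | $661.16 | — | $4,029.31
3 | $4,029.31 | $137.00 | $868.16 | — | $3,298.15
4 | $3,298.15 | $113.00 | $1,075.16 | — | $2,335.99
5 | $2,335.99 | $80.00 | $1,282.16 | — | $1,133.83
6 | $1,133.83 | $39.00 | $1,172.83 | — | $0.00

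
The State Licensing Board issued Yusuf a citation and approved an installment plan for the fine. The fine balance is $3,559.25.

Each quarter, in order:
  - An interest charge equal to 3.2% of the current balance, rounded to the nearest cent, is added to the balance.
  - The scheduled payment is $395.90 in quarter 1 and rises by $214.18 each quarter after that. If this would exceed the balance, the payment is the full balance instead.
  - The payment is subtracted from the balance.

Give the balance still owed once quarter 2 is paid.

Quarter 1: opening $3,559.25; interest $113.90 → $3,673.15; payment $395.90; balance $3,277.25
Quarter 2: opening $3,277.25; interest $104.87 → $3,382.12; payment $610.08; balance $2,772.04

$2,772.04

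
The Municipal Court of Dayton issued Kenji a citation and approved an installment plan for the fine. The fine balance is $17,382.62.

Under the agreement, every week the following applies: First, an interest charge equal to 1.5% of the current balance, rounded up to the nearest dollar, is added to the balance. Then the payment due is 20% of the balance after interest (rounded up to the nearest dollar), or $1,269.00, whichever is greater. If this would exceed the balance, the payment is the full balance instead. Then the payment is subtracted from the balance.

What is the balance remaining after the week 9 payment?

$1,323.62

Week 1: $17,382.62 +$261.00 interest = $17,643.62; pay $3,529.00 → $14,114.62
Week 2: $14,114.62 +$212.00 interest = $14,326.62; pay $2,866.00 → $11,460.62
Week 3: $11,460.62 +$172.00 interest = $11,632.62; pay $2,327.00 → $9,305.62
Week 4: $9,305.62 +$140.00 interest = $9,445.62; pay $1,890.00 → $7,555.62
Week 5: $7,555.62 +$114.00 interest = $7,669.62; pay $1,534.00 → $6,135.62
Week 6: $6,135.62 +$93.00 interest = $6,228.62; pay $1,269.00 → $4,959.62
Week 7: $4,959.62 +$75.00 interest = $5,034.62; pay $1,269.00 → $3,765.62
Week 8: $3,765.62 +$57.00 interest = $3,822.62; pay $1,269.00 → $2,553.62
Week 9: $2,553.62 +$39.00 interest = $2,592.62; pay $1,269.00 → $1,323.62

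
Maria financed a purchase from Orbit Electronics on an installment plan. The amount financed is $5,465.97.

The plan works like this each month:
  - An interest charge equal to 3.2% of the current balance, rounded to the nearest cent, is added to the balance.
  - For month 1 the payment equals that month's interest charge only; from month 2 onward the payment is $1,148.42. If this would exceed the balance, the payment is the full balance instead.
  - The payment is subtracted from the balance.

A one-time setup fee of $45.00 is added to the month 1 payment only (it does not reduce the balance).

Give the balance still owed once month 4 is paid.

$2,450.99

# | Opening | Interest | Payment | Fee | End bal
1 | $5,465.97 | $174.91 | $174.91 | $45.00 | $5,465.97
2 | $5,465.97 | $174.91 | $1,148.42 | — | $4,492.46
3 | $4,492.46 | $143.76 | $1,148.42 | — | $3,487.80
4 | $3,487.80 | $111.61 | $1,148.42 | — | $2,450.99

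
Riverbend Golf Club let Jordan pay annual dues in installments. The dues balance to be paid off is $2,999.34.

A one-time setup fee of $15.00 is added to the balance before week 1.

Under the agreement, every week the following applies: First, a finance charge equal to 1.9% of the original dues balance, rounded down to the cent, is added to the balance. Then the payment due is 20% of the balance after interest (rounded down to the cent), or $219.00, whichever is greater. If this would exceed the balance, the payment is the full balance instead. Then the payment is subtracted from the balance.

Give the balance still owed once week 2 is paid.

Week 1: opening $3,014.34; interest $56.98 → $3,071.32; payment $614.26; balance $2,457.06
Week 2: opening $2,457.06; interest $56.98 → $2,514.04; payment $502.80; balance $2,011.24

$2,011.24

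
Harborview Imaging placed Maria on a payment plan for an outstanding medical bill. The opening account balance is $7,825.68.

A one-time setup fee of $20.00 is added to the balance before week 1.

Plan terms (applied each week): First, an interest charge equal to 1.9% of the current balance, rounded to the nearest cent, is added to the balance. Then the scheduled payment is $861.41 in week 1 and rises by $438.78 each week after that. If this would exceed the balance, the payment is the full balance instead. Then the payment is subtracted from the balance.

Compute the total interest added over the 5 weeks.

$523.23

Week 1: opening $7,845.68; interest $149.07 → $7,994.75; payment $861.41; balance $7,133.34
Week 2: opening $7,133.34; interest $135.53 → $7,268.87; payment $1,300.19; balance $5,968.68
Week 3: opening $5,968.68; interest $113.40 → $6,082.08; payment $1,738.97; balance $4,343.11
Week 4: opening $4,343.11; interest $82.52 → $4,425.63; payment $2,177.75; balance $2,247.88
Week 5: opening $2,247.88; interest $42.71 → $2,290.59; payment $2,290.59; balance $0.00
Total interest: $149.07 + $135.53 + $113.40 + $82.52 + $42.71 = $523.23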